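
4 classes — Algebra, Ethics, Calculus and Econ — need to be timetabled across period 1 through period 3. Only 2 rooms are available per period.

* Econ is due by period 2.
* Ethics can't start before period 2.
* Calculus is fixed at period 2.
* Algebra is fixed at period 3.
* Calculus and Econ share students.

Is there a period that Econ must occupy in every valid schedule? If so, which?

period 1

Econ's window is period 1–period 2.
Calculus is fixed at period 2, and Econ can't share a period with Calculus.
So Econ must be period 1.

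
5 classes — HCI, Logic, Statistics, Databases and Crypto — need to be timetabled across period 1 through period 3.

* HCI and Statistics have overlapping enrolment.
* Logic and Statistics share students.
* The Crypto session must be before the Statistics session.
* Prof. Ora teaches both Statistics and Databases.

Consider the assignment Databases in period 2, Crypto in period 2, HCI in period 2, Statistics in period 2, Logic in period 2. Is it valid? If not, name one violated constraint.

No — it violates: Logic and Statistics share students

Prof. Ora teaches both Statistics and Databases — violated.
Logic and Statistics share students — violated.
The Crypto session must be before the Statistics session — violated.
HCI and Statistics have overlapping enrolment — violated.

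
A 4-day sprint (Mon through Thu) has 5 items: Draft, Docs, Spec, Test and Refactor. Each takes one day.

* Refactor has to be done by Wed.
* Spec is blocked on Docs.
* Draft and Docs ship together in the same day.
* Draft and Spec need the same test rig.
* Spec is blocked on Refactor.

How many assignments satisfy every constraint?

Splitting on Draft: it can be Mon (24), Tue (20), Wed (12). Listing each branch's schedules as (Docs, Spec, Test, Refactor):
Draft=Mon: (Mon,Tue,Mon,Mon) (Mon,Tue,Tue,Mon) (Mon,Tue,Wed,Mon) (Mon,Tue,Thu,Mon) (Mon,Wed,Mon,Mon) (Mon,Wed,Mon,Tue) (Mon,Wed,Tue,Mon) (Mon,Wed,Tue,Tue) (Mon,Wed,Wed,Mon) (Mon,Wed,Wed,Tue) (Mon,Wed,Thu,Mon) (Mon,Wed,Thu,Tue) (Mon,Thu,Mon,Mon) (Mon,Thu,Mon,Tue) (Mon,Thu,Mon,Wed) (Mon,Thu,Tue,Mon) (Mon,Thu,Tue,Tue) (Mon,Thu,Tue,Wed) (Mon,Thu,Wed,Mon) (Mon,Thu,Wed,Tue) (Mon,Thu,Wed,Wed) (Mon,Thu,Thu,Mon) (Mon,Thu,Thu,Tue) (Mon,Thu,Thu,Wed) — 24.
Draft=Tue: (Tue,Wed,Mon,Mon) (Tue,Wed,Mon,Tue) (Tue,Wed,Tue,Mon) (Tue,Wed,Tue,Tue) (Tue,Wed,Wed,Mon) (Tue,Wed,Wed,Tue) (Tue,Wed,Thu,Mon) (Tue,Wed,Thu,Tue) (Tue,Thu,Mon,Mon) (Tue,Thu,Mon,Tue) (Tue,Thu,Mon,Wed) (Tue,Thu,Tue,Mon) (Tue,Thu,Tue,Tue) (Tue,Thu,Tue,Wed) (Tue,Thu,Wed,Mon) (Tue,Thu,Wed,Tue) (Tue,Thu,Wed,Wed) (Tue,Thu,Thu,Mon) (Tue,Thu,Thu,Tue) (Tue,Thu,Thu,Wed) — 20.
Draft=Wed: (Wed,Thu,Mon,Mon) (Wed,Thu,Mon,Tue) (Wed,Thu,Mon,Wed) (Wed,Thu,Tue,Mon) (Wed,Thu,Tue,Tue) (Wed,Thu,Tue,Wed) (Wed,Thu,Wed,Mon) (Wed,Thu,Wed,Tue) (Wed,Thu,Wed,Wed) (Wed,Thu,Thu,Mon) (Wed,Thu,Thu,Tue) (Wed,Thu,Thu,Wed) — 12.
Summing: 24 + 20 + 12 = 56.

56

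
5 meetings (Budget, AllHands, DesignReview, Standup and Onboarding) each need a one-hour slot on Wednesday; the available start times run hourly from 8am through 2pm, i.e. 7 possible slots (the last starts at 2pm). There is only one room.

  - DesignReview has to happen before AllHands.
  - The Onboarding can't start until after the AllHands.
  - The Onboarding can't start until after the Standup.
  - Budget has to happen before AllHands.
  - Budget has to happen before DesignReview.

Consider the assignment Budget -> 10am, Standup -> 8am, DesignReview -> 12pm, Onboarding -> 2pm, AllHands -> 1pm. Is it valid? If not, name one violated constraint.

DesignReview has to happen before AllHands — holds.
Budget has to happen before DesignReview — holds.
There is only one room — holds.
The Onboarding can't start until after the AllHands — holds.
The Onboarding can't start until after the Standup — holds.
Budget has to happen before AllHands — holds.

Valid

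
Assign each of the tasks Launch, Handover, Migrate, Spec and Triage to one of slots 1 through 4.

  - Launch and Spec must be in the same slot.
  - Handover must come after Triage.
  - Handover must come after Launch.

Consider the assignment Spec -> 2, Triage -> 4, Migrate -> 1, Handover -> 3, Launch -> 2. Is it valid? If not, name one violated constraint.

No. Handover must come after Triage is not satisfied.

Handover must come after Triage — violated.
Launch and Spec must be in the same slot — holds.
Handover must come after Launch — holds.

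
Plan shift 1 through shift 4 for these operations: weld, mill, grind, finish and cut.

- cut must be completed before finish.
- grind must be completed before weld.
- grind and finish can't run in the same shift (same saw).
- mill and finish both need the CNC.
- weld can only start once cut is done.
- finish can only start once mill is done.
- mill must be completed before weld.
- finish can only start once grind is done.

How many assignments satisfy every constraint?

Splitting on weld: it can be shift 2 (3), shift 3 (17), shift 4 (36). Listing each branch's schedules as (mill, grind, finish, cut) by shift number:
weld=shift 2: (1,1,2,1) (1,1,3,1) (1,1,4,1) — 3.
weld=shift 3: (1,1,2,1) (1,1,3,1) (1,1,3,2) (1,1,4,1) (1,1,4,2) (1,2,3,1) (1,2,3,2) (1,2,4,1) (1,2,4,2) (2,1,3,1) (2,1,3,2) (2,1,4,1) (2,1,4,2) (2,2,3,1) (2,2,3,2) (2,2,4,1) (2,2,4,2) — 17.
weld=shift 4: (1,1,2,1) (1,1,3,1) (1,1,3,2) (1,1,4,1) (1,1,4,2) (1,1,4,3) (1,2,3,1) (1,2,3,2) (1,2,4,1) (1,2,4,2) (1,2,4,3) (1,3,4,1) (1,3,4,2) (1,3,4,3) (2,1,3,1) (2,1,3,2) (2,1,4,1) (2,1,4,2) (2,1,4,3) (2,2,3,1) (2,2,3,2) (2,2,4,1) (2,2,4,2) (2,2,4,3) (2,3,4,1) (2,3,4,2) (2,3,4,3) (3,1,4,1) (3,1,4,2) (3,1,4,3) (3,2,4,1) (3,2,4,2) (3,2,4,3) (3,3,4,1) (3,3,4,2) (3,3,4,3) — 36.
Summing: 3 + 17 + 36 = 56.

56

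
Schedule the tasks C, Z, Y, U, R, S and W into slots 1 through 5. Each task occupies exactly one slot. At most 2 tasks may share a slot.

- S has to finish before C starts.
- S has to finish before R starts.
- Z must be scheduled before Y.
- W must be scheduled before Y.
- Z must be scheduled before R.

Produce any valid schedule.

U in 4, Y in 2, S in 2, C in 3, R in 3, Z in 1, W in 1

Checking: Z(1) before R(3); W(1) before Y(2); Z(1) before Y(2); S(2) before R(3); S(2) before C(3); max 2 per slot (cap 2).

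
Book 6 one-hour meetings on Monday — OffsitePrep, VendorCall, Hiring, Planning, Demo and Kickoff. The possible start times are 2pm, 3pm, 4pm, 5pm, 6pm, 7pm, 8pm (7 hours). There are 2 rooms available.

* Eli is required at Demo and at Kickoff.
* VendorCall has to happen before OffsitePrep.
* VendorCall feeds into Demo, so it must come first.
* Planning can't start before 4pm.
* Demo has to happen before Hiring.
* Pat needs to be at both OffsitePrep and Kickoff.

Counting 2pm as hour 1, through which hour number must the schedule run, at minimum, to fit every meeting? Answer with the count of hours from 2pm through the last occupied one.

3

The precedence chain requires at least 3 distinct hours.
With at most 2 per hour and 6 meetings, at least 3 hours are needed.
3 works (last occupied hour: 4pm): for example VendorCall in 2pm; Planning in 4pm; OffsitePrep in 3pm; Demo in 3pm; Kickoff in 2pm; Hiring in 4pm.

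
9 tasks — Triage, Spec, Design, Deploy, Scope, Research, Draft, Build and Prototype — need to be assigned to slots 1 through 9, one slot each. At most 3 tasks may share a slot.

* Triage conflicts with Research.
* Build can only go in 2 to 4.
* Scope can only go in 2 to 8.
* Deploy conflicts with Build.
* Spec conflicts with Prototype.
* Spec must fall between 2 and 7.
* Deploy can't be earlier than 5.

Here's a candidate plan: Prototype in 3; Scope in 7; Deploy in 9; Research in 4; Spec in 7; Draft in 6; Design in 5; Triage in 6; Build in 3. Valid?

Deploy can't be earlier than 5 — holds.
Deploy conflicts with Build — holds.
Build can only go in 2 to 4 — holds.
Scope can only go in 2 to 8 — holds.
Spec must fall between 2 and 7 — holds.
At most 3 tasks may share a slot — holds.
Triage conflicts with Research — holds.
Spec conflicts with Prototype — holds.

Yes, all constraints hold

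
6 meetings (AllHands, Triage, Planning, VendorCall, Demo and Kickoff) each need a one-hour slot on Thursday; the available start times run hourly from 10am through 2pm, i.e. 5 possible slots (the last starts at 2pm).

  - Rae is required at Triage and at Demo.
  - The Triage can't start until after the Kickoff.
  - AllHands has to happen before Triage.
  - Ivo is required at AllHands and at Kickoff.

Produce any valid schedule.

Kickoff in 11am, VendorCall in 10am, Triage in 12pm, AllHands in 10am, Planning in 10am, Demo in 10am

Checking: Kickoff(11am) before Triage(12pm); AllHands(10am) before Triage(12pm); Triage(12pm) != Demo(10am); AllHands(10am) != Kickoff(11am).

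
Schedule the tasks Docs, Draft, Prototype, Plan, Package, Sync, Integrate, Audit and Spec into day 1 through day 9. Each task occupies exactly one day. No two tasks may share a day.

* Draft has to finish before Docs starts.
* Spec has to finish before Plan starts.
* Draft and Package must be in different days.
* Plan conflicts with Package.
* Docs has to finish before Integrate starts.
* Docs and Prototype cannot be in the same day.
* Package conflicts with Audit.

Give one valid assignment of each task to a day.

Prototype in day 6, Sync in day 8, Integrate in day 5, Spec in day 3, Package in day 7, Audit in day 9, Draft in day 1, Docs in day 2, Plan in day 4

Checking: Spec(day 3) before Plan(day 4); Docs(day 2) before Integrate(day 5); Draft(day 1) before Docs(day 2); Plan(day 4) != Package(day 7); Docs(day 2) != Prototype(day 6); Package(day 7) != Audit(day 9); Draft(day 1) != Package(day 7); max 1 per day (cap 1).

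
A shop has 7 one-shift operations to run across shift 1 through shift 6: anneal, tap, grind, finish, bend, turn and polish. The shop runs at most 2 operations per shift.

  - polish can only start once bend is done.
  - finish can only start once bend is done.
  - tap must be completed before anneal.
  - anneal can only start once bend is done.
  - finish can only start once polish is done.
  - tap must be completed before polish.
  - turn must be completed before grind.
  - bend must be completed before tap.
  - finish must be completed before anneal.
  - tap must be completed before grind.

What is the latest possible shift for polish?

shift 4

Precedence pushes polish to at least shift 3; downstream work caps polish at shift 4.
polish at shift 4 is achievable: turn -> shift 1, anneal -> shift 6, finish -> shift 5, grind -> shift 3, polish -> shift 4, bend -> shift 1, tap -> shift 2.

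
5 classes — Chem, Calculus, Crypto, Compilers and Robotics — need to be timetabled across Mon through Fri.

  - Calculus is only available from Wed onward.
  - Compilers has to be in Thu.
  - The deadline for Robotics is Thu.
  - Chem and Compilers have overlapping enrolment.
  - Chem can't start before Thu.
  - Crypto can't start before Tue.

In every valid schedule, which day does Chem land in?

Chem's window is Thu–Fri.
Compilers is fixed at Thu, and Chem can't share a day with Compilers.
So Chem must be Fri.

Fri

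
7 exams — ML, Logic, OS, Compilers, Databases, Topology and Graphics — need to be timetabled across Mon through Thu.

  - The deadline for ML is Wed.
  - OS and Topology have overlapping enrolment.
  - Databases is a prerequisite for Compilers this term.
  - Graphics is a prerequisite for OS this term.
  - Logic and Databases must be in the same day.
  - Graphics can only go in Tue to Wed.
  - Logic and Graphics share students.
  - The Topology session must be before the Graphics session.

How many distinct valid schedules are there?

Splitting on ML: it can be Mon (18), Tue (18), Wed (18). Listing each branch's schedules as (Logic, OS, Compilers, Databases, Topology, Graphics):
ML=Mon: (Mon,Wed,Tue,Mon,Mon,Tue) (Mon,Wed,Wed,Mon,Mon,Tue) (Mon,Wed,Thu,Mon,Mon,Tue) (Mon,Thu,Tue,Mon,Mon,Tue) (Mon,Thu,Tue,Mon,Mon,Wed) (Mon,Thu,Tue,Mon,Tue,Wed) (Mon,Thu,Wed,Mon,Mon,Tue) (Mon,Thu,Wed,Mon,Mon,Wed) (Mon,Thu,Wed,Mon,Tue,Wed) (Mon,Thu,Thu,Mon,Mon,Tue) (Mon,Thu,Thu,Mon,Mon,Wed) (Mon,Thu,Thu,Mon,Tue,Wed) (Tue,Thu,Wed,Tue,Mon,Wed) (Tue,Thu,Wed,Tue,Tue,Wed) (Tue,Thu,Thu,Tue,Mon,Wed) (Tue,Thu,Thu,Tue,Tue,Wed) (Wed,Wed,Thu,Wed,Mon,Tue) (Wed,Thu,Thu,Wed,Mon,Tue) — 18.
ML=Tue: (Mon,Wed,Tue,Mon,Mon,Tue) (Mon,Wed,Wed,Mon,Mon,Tue) (Mon,Wed,Thu,Mon,Mon,Tue) (Mon,Thu,Tue,Mon,Mon,Tue) (Mon,Thu,Tue,Mon,Mon,Wed) (Mon,Thu,Tue,Mon,Tue,Wed) (Mon,Thu,Wed,Mon,Mon,Tue) (Mon,Thu,Wed,Mon,Mon,Wed) (Mon,Thu,Wed,Mon,Tue,Wed) (Mon,Thu,Thu,Mon,Mon,Tue) (Mon,Thu,Thu,Mon,Mon,Wed) (Mon,Thu,Thu,Mon,Tue,Wed) (Tue,Thu,Wed,Tue,Mon,Wed) (Tue,Thu,Wed,Tue,Tue,Wed) (Tue,Thu,Thu,Tue,Mon,Wed) (Tue,Thu,Thu,Tue,Tue,Wed) (Wed,Wed,Thu,Wed,Mon,Tue) (Wed,Thu,Thu,Wed,Mon,Tue) — 18.
ML=Wed: (Mon,Wed,Tue,Mon,Mon,Tue) (Mon,Wed,Wed,Mon,Mon,Tue) (Mon,Wed,Thu,Mon,Mon,Tue) (Mon,Thu,Tue,Mon,Mon,Tue) (Mon,Thu,Tue,Mon,Mon,Wed) (Mon,Thu,Tue,Mon,Tue,Wed) (Mon,Thu,Wed,Mon,Mon,Tue) (Mon,Thu,Wed,Mon,Mon,Wed) (Mon,Thu,Wed,Mon,Tue,Wed) (Mon,Thu,Thu,Mon,Mon,Tue) (Mon,Thu,Thu,Mon,Mon,Wed) (Mon,Thu,Thu,Mon,Tue,Wed) (Tue,Thu,Wed,Tue,Mon,Wed) (Tue,Thu,Wed,Tue,Tue,Wed) (Tue,Thu,Thu,Tue,Mon,Wed) (Tue,Thu,Thu,Tue,Tue,Wed) (Wed,Wed,Thu,Wed,Mon,Tue) (Wed,Thu,Thu,Wed,Mon,Tue) — 18.
Summing: 18 + 18 + 18 = 54.

54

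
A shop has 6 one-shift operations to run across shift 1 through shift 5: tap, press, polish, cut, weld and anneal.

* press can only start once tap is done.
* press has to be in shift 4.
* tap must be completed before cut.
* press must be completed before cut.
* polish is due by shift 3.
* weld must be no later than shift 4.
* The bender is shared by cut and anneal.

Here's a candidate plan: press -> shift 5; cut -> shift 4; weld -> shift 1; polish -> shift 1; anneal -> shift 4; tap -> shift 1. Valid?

Invalid. press must be completed before cut.

press can only start once tap is done — holds.
press has to be in shift 4 — violated.
weld must be no later than shift 4 — holds.
polish is due by shift 3 — holds.
press must be completed before cut — violated.
The bender is shared by cut and anneal — violated.
tap must be completed before cut — holds.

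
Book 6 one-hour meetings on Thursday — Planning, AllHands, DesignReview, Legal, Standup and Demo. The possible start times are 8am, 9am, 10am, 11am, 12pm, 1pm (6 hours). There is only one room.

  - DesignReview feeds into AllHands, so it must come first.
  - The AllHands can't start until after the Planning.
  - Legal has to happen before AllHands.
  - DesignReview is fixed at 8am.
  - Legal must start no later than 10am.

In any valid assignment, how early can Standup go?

Standup at 9am is achievable: AllHands=12pm; Standup=9am; Planning=11am; Legal=10am; DesignReview=8am; Demo=1pm.
Nothing earlier works — the capacity limit rule out every hour before 9am.

9am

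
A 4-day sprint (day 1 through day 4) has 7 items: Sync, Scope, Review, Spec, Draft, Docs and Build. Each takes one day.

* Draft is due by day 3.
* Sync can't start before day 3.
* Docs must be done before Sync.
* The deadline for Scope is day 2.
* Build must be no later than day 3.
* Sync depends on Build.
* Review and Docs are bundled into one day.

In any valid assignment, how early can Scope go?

day 1

Scope's own window allows nothing later than day 2.
Scope at day 1 is achievable: Docs -> day 1, Review -> day 1, Draft -> day 1, Scope -> day 1, Sync -> day 3, Spec -> day 1, Build -> day 1.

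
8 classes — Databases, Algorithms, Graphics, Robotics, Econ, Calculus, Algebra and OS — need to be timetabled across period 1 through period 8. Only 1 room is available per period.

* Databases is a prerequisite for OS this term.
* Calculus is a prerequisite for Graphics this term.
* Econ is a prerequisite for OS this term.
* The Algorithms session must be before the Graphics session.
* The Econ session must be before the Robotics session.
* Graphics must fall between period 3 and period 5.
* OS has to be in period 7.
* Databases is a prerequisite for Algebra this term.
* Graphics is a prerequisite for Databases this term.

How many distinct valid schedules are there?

Splitting on Databases: it can be period 4 (6), period 5 (16), period 6 (20). Listing each branch's schedules as (Algorithms, Graphics, Robotics, Econ, Calculus, Algebra, OS) by period number:
Databases=period 4: (1,3,6,5,2,8,7) (1,3,8,5,2,6,7) (1,3,8,6,2,5,7) (2,3,6,5,1,8,7) (2,3,8,5,1,6,7) (2,3,8,6,1,5,7) — 6.
Databases=period 5: (1,3,6,4,2,8,7) (1,3,8,4,2,6,7) (1,4,6,2,3,8,7) (1,4,6,3,2,8,7) (1,4,8,2,3,6,7) (1,4,8,3,2,6,7) (2,3,6,4,1,8,7) (2,3,8,4,1,6,7) (2,4,6,1,3,8,7) (2,4,6,3,1,8,7) (2,4,8,1,3,6,7) (2,4,8,3,1,6,7) (3,4,6,1,2,8,7) (3,4,6,2,1,8,7) (3,4,8,1,2,6,7) (3,4,8,2,1,6,7) — 16.
Databases=period 6: (1,3,5,4,2,8,7) (1,4,5,2,3,8,7) (1,4,5,3,2,8,7) (1,5,3,2,4,8,7) (1,5,4,2,3,8,7) (1,5,4,3,2,8,7) (2,3,5,4,1,8,7) (2,4,5,1,3,8,7) (2,4,5,3,1,8,7) (2,5,3,1,4,8,7) (2,5,4,1,3,8,7) (2,5,4,3,1,8,7) (3,4,5,1,2,8,7) (3,4,5,2,1,8,7) (3,5,2,1,4,8,7) (3,5,4,1,2,8,7) (3,5,4,2,1,8,7) (4,5,2,1,3,8,7) (4,5,3,1,2,8,7) (4,5,3,2,1,8,7) — 20.
Summing: 6 + 16 + 20 = 42.

42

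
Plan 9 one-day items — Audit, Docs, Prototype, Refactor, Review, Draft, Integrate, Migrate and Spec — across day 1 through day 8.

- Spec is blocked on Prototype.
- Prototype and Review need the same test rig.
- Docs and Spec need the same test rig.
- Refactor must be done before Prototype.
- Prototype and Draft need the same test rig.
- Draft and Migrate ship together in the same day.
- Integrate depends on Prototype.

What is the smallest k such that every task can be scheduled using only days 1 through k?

The precedence chain requires at least 3 distinct days.
3 works (last occupied day: day 3): for example Draft -> day 1; Docs -> day 1; Migrate -> day 1; Prototype -> day 2; Refactor -> day 1; Review -> day 1; Audit -> day 1; Integrate -> day 3; Spec -> day 3.

3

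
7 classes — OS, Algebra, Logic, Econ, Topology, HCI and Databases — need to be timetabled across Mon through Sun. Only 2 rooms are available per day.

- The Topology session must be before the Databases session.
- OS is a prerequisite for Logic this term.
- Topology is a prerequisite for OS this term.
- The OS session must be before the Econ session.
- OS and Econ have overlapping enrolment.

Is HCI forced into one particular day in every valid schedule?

No

HCI can be Mon (e.g. Econ -> Wed; Topology -> Mon; HCI -> Mon; Logic -> Wed; Algebra -> Thu; OS -> Tue; Databases -> Tue) or Tue (e.g. Topology -> Mon; Algebra -> Mon; Databases -> Thu; Econ -> Wed; HCI -> Tue; OS -> Tue; Logic -> Wed).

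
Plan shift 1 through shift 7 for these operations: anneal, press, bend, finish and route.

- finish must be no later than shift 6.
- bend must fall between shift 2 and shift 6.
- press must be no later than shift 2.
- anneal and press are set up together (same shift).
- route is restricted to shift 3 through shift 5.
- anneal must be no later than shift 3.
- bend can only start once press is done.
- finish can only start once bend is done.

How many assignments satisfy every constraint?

Splitting on anneal: it can be shift 1 (30), shift 2 (18). Listing each branch's schedules as (press, bend, finish, route) by shift number:
anneal=shift 1: (1,2,3,3) (1,2,3,4) (1,2,3,5) (1,2,4,3) (1,2,4,4) (1,2,4,5) (1,2,5,3) (1,2,5,4) (1,2,5,5) (1,2,6,3) (1,2,6,4) (1,2,6,5) (1,3,4,3) (1,3,4,4) (1,3,4,5) (1,3,5,3) (1,3,5,4) (1,3,5,5) (1,3,6,3) (1,3,6,4) (1,3,6,5) (1,4,5,3) (1,4,5,4) (1,4,5,5) (1,4,6,3) (1,4,6,4) (1,4,6,5) (1,5,6,3) (1,5,6,4) (1,5,6,5) — 30.
anneal=shift 2: (2,3,4,3) (2,3,4,4) (2,3,4,5) (2,3,5,3) (2,3,5,4) (2,3,5,5) (2,3,6,3) (2,3,6,4) (2,3,6,5) (2,4,5,3) (2,4,5,4) (2,4,5,5) (2,4,6,3) (2,4,6,4) (2,4,6,5) (2,5,6,3) (2,5,6,4) (2,5,6,5) — 18.
Summing: 30 + 18 = 48.

48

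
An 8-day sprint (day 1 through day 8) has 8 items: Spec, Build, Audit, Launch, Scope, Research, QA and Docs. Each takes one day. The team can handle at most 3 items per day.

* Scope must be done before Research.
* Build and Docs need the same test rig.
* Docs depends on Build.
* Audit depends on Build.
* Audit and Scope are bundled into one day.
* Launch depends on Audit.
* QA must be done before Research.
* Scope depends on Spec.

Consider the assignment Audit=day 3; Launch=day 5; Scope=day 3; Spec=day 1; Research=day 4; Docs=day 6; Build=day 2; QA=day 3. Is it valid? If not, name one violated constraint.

The team can handle at most 3 items per day — holds.
Scope must be done before Research — holds.
Docs depends on Build — holds.
Build and Docs need the same test rig — holds.
Launch depends on Audit — holds.
Scope depends on Spec — holds.
Audit depends on Build — holds.
Audit and Scope are bundled into one day — holds.
QA must be done before Research — holds.

Valid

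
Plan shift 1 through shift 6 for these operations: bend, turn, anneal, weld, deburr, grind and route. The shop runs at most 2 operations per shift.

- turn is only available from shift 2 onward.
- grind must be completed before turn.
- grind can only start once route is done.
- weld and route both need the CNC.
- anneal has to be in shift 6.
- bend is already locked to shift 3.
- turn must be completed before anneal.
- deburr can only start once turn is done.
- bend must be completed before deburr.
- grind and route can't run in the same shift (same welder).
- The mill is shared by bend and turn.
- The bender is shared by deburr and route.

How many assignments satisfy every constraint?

45

Splitting on turn: it can be shift 4 (23), shift 5 (22). Listing each branch's schedules as (bend, anneal, weld, deburr, grind, route) by shift number:
turn=shift 4: (3,6,1,5,3,2) (3,6,1,6,3,2) (3,6,2,5,2,1) (3,6,2,5,3,1) (3,6,2,6,2,1) (3,6,2,6,3,1) (3,6,3,5,2,1) (3,6,3,6,2,1) (3,6,4,5,2,1) (3,6,4,5,3,1) (3,6,4,5,3,2) (3,6,4,6,2,1) (3,6,4,6,3,1) (3,6,4,6,3,2) (3,6,5,5,2,1) (3,6,5,5,3,1) (3,6,5,5,3,2) (3,6,5,6,2,1) (3,6,5,6,3,1) (3,6,5,6,3,2) (3,6,6,5,2,1) (3,6,6,5,3,1) (3,6,6,5,3,2) — 23.
turn=shift 5: (3,6,1,6,3,2) (3,6,1,6,4,2) (3,6,1,6,4,3) (3,6,2,6,2,1) (3,6,2,6,3,1) (3,6,2,6,4,1) (3,6,2,6,4,3) (3,6,3,6,2,1) (3,6,3,6,4,1) (3,6,3,6,4,2) (3,6,4,6,2,1) (3,6,4,6,3,1) (3,6,4,6,3,2) (3,6,4,6,4,1) (3,6,4,6,4,2) (3,6,4,6,4,3) (3,6,5,6,2,1) (3,6,5,6,3,1) (3,6,5,6,3,2) (3,6,5,6,4,1) (3,6,5,6,4,2) (3,6,5,6,4,3) — 22.
Summing: 23 + 22 = 45.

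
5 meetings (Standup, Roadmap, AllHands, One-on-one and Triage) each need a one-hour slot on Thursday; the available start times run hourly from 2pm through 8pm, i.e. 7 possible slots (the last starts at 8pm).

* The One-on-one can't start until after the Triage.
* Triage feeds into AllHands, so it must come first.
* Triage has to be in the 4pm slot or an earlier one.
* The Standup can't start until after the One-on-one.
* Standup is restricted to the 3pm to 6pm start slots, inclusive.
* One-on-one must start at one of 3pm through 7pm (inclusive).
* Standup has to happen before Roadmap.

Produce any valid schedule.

AllHands -> 3pm; One-on-one -> 3pm; Triage -> 2pm; Standup -> 4pm; Roadmap -> 5pm

Checking: Triage(2pm) before One-on-one(3pm); Triage(2pm) before AllHands(3pm); Standup(4pm) before Roadmap(5pm); One-on-one(3pm) before Standup(4pm); Standup=4pm in [3pm,6pm]; Triage=2pm in [2pm,4pm]; One-on-one=3pm in [3pm,7pm].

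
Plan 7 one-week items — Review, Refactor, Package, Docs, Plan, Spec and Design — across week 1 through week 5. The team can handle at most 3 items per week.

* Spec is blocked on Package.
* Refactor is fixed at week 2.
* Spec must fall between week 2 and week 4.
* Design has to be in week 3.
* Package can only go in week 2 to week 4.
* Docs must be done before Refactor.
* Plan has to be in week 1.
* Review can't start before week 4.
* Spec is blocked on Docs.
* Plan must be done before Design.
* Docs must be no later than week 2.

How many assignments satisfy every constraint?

Splitting on Review: it can be week 4 (3), week 5 (3). Listing each branch's schedules as (Refactor, Package, Docs, Plan, Spec, Design) by week number:
Review=week 4: (2,2,1,1,3,3) (2,2,1,1,4,3) (2,3,1,1,4,3) — 3.
Review=week 5: (2,2,1,1,3,3) (2,2,1,1,4,3) (2,3,1,1,4,3) — 3.
Summing: 3 + 3 = 6.

6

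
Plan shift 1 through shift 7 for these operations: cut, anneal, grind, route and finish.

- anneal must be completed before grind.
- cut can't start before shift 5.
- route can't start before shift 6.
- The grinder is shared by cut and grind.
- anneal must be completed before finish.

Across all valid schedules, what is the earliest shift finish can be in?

shift 2

Precedence pushes finish to at least shift 2.
finish at shift 2 is achievable: cut -> shift 5, grind -> shift 2, finish -> shift 2, route -> shift 6, anneal -> shift 1.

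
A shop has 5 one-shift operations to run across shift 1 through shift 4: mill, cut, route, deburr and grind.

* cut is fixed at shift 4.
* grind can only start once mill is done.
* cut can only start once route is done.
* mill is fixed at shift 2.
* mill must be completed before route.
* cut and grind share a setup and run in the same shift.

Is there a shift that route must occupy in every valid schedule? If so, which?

mill is fixed at shift 2 and must come before route, so route is at least shift 3.
cut is fixed at shift 4 and must come after route, so route is at most shift 3.
So route must be shift 3.

shift 3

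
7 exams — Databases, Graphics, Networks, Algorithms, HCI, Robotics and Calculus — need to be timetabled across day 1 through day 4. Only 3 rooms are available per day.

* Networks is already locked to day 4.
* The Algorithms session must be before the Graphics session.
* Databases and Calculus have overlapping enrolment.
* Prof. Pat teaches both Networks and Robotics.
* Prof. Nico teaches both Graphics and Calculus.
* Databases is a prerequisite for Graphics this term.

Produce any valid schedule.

Algorithms -> day 1; Databases -> day 1; Graphics -> day 2; HCI -> day 1; Robotics -> day 2; Networks -> day 4; Calculus -> day 3

Checking: Algorithms(day 1) before Graphics(day 2); Databases(day 1) before Graphics(day 2); Graphics(day 2) != Calculus(day 3); Databases(day 1) != Calculus(day 3); Networks(day 4) != Robotics(day 2); Networks=day 4 in [day 4,day 4]; max 3 per day (cap 3).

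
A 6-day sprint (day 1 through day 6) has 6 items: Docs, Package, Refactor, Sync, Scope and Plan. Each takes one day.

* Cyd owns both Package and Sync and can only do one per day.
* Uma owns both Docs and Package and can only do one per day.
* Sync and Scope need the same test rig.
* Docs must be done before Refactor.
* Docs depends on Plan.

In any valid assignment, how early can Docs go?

day 2

Precedence pushes Docs to at least day 2; downstream work caps Docs at day 5.
Docs at day 2 is achievable: Plan -> day 1, Sync -> day 2, Package -> day 1, Refactor -> day 3, Docs -> day 2, Scope -> day 1.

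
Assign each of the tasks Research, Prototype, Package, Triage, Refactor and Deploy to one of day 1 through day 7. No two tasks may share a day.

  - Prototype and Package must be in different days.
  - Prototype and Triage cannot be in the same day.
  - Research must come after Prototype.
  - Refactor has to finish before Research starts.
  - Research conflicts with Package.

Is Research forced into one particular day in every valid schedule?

No

Research can be day 3 (e.g. Deploy=day 6, Refactor=day 2, Package=day 4, Triage=day 5, Prototype=day 1, Research=day 3) or day 4 (e.g. Refactor in day 2, Research in day 4, Triage in day 5, Prototype in day 1, Package in day 3, Deploy in day 6).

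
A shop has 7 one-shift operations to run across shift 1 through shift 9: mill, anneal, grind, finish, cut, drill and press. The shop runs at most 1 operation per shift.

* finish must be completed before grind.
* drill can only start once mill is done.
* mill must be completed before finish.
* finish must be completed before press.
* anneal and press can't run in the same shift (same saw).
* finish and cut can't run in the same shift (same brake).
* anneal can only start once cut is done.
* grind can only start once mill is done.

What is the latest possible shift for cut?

shift 8

Downstream work caps cut at shift 8.
cut at shift 8 is achievable: mill=shift 1, drill=shift 4, cut=shift 8, press=shift 5, finish=shift 2, grind=shift 3, anneal=shift 9.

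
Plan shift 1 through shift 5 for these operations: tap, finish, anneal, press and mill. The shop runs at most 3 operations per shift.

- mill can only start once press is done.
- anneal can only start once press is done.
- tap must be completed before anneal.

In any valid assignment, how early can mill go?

Precedence pushes mill to at least shift 2.
mill at shift 2 is achievable: anneal=shift 2, mill=shift 2, tap=shift 1, press=shift 1, finish=shift 1.

shift 2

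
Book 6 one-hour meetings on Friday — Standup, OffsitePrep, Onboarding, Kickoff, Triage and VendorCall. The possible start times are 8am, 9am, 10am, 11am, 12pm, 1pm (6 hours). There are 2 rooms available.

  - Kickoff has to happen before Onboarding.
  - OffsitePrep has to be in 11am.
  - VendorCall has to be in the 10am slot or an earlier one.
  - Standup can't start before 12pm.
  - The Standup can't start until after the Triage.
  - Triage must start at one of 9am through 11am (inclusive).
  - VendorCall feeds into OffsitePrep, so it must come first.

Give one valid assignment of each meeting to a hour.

Standup in 12pm; Onboarding in 9am; Kickoff in 8am; VendorCall in 8am; Triage in 9am; OffsitePrep in 11am

Checking: Triage(9am) before Standup(12pm); VendorCall(8am) before OffsitePrep(11am); Kickoff(8am) before Onboarding(9am); Triage=9am in [9am,11am]; Standup=12pm in [12pm,1pm]; OffsitePrep=11am in [11am,11am]; VendorCall=8am in [8am,10am]; max 2 per hour (cap 2).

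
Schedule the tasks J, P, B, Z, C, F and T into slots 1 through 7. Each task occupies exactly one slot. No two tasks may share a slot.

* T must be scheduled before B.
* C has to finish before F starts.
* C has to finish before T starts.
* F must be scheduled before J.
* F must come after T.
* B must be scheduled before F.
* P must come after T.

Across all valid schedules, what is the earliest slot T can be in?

2

Precedence pushes T to at least 2; downstream work caps T at 4.
T at 2 is achievable: Z=7; P=6; B=3; F=4; T=2; C=1; J=5.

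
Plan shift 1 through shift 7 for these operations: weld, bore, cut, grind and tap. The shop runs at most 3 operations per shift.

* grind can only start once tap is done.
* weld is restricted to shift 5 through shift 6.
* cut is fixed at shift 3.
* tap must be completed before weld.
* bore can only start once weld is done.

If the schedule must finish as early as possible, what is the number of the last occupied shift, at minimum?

shift 6

The precedence chain requires at least 3 distinct shifts.
With at most 3 per shift and 5 operations, at least 2 shifts are needed.
Propagating the time windows through the other constraints, bore can't land before shift 6, so the schedule must run through at least shift 6.
6 works (last occupied shift: shift 6): for example weld -> shift 5; grind -> shift 2; cut -> shift 3; bore -> shift 6; tap -> shift 1.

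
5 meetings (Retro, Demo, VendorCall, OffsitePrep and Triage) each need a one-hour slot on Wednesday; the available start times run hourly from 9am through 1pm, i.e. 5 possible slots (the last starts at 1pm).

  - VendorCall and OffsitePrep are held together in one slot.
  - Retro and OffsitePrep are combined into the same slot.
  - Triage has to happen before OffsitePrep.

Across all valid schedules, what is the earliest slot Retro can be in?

10am

Retro must be in the same slot as OffsitePrep, which can't be before 10am, so Retro is at least 10am.
Retro at 10am is achievable: Triage -> 9am, Demo -> 9am, OffsitePrep -> 10am, VendorCall -> 10am, Retro -> 10am.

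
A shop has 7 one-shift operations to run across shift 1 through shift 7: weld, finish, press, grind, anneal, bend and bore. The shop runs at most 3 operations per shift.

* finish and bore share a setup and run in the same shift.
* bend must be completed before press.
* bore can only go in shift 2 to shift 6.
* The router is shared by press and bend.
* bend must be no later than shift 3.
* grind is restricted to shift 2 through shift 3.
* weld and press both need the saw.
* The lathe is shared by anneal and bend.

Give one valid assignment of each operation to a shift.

finish in shift 2, press in shift 3, anneal in shift 3, weld in shift 1, grind in shift 2, bore in shift 2, bend in shift 1

Checking: bend(shift 1) before press(shift 3); weld(shift 1) != press(shift 3); press(shift 3) != bend(shift 1); anneal(shift 3) != bend(shift 1); finish = bore = shift 2; grind=shift 2 in [shift 2,shift 3]; bore=shift 2 in [shift 2,shift 6]; bend=shift 1 in [shift 1,shift 3]; max 3 per shift (cap 3).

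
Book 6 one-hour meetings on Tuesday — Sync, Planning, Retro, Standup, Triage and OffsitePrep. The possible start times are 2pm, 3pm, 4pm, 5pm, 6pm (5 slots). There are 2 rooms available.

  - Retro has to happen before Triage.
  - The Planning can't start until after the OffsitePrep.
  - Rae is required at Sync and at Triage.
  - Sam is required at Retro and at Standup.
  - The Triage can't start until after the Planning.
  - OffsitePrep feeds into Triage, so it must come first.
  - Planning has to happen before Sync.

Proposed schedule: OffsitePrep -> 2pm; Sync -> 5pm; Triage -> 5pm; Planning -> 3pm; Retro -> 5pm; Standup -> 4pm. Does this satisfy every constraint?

Invalid. Rae is required at Sync and at Triage.

The Triage can't start until after the Planning — holds.
OffsitePrep feeds into Triage, so it must come first — holds.
Rae is required at Sync and at Triage — violated.
Retro has to happen before Triage — violated.
Planning has to happen before Sync — holds.
There are 2 rooms available — violated.
The Planning can't start until after the OffsitePrep — holds.
Sam is required at Retro and at Standup — holds.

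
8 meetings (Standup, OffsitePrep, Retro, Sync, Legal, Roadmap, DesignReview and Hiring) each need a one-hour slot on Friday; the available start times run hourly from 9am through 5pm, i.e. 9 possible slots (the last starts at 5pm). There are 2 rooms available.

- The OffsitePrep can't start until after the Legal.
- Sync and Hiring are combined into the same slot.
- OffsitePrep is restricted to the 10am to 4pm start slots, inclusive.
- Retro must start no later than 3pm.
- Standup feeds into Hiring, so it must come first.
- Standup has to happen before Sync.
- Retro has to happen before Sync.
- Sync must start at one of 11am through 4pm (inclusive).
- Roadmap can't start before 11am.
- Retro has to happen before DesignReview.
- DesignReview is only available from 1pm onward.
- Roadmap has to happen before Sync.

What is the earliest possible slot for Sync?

Sync is available from 11am; precedence pushes Sync to at least 12pm; Sync's own window allows nothing later than 4pm.
Sync at 12pm is achievable: OffsitePrep -> 10am; Retro -> 9am; Roadmap -> 11am; Sync -> 12pm; Legal -> 9am; Hiring -> 12pm; DesignReview -> 1pm; Standup -> 10am.

12pm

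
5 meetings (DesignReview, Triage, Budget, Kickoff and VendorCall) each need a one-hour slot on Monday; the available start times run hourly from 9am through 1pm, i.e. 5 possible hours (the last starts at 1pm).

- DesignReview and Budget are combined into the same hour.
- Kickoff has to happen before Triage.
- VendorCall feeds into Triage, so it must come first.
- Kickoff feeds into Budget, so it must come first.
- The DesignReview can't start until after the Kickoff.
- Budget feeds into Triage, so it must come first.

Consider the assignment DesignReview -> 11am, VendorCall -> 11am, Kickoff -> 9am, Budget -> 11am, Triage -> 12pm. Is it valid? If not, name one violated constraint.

VendorCall feeds into Triage, so it must come first — holds.
The DesignReview can't start until after the Kickoff — holds.
Kickoff has to happen before Triage — holds.
DesignReview and Budget are combined into the same hour — holds.
Kickoff feeds into Budget, so it must come first — holds.
Budget feeds into Triage, so it must come first — holds.

Valid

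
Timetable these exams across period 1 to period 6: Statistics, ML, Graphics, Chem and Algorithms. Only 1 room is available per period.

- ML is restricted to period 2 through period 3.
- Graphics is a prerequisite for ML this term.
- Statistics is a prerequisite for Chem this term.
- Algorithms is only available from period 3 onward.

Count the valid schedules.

30

Splitting on Statistics: it can be period 1 (6), period 2 (6), period 3 (6), period 4 (8), period 5 (4). Listing each branch's schedules as (ML, Graphics, Chem, Algorithms) by period number:
Statistics=period 1: (3,2,4,5) (3,2,4,6) (3,2,5,4) (3,2,5,6) (3,2,6,4) (3,2,6,5) — 6.
Statistics=period 2: (3,1,4,5) (3,1,4,6) (3,1,5,4) (3,1,5,6) (3,1,6,4) (3,1,6,5) — 6.
Statistics=period 3: (2,1,4,5) (2,1,4,6) (2,1,5,4) (2,1,5,6) (2,1,6,4) (2,1,6,5) — 6.
Statistics=period 4: (2,1,5,3) (2,1,5,6) (2,1,6,3) (2,1,6,5) (3,1,5,6) (3,1,6,5) (3,2,5,6) (3,2,6,5) — 8.
Statistics=period 5: (2,1,6,3) (2,1,6,4) (3,1,6,4) (3,2,6,4) — 4.
Summing: 6 + 6 + 6 + 8 + 4 = 30.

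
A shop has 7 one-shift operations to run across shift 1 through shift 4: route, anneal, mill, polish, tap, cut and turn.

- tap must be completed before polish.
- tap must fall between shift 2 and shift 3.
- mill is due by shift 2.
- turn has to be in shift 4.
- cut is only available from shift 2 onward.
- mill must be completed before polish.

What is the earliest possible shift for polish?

shift 3

Precedence pushes polish to at least shift 3.
polish at shift 3 is achievable: turn -> shift 4; anneal -> shift 1; route -> shift 1; mill -> shift 1; cut -> shift 2; polish -> shift 3; tap -> shift 2.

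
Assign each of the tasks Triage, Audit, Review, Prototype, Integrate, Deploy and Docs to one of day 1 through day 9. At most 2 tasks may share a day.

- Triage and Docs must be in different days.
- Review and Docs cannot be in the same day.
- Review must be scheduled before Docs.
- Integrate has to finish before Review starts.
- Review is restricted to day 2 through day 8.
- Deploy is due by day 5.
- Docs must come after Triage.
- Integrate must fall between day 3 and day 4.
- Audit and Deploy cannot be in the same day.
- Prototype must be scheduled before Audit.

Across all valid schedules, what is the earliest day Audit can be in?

day 2

Precedence pushes Audit to at least day 2.
Audit at day 2 is achievable: Review -> day 4; Triage -> day 2; Docs -> day 5; Prototype -> day 1; Audit -> day 2; Integrate -> day 3; Deploy -> day 1.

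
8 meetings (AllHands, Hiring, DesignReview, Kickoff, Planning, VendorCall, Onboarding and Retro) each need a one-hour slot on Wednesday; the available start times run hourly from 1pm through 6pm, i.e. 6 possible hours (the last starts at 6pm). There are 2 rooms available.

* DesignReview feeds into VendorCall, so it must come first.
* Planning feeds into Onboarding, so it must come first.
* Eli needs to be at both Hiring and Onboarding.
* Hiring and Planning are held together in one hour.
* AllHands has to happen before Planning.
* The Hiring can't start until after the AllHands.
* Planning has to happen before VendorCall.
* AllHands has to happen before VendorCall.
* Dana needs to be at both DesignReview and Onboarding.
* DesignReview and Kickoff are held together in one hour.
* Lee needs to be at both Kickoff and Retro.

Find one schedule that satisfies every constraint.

DesignReview=3pm; AllHands=1pm; Planning=2pm; Onboarding=4pm; VendorCall=4pm; Hiring=2pm; Kickoff=3pm; Retro=1pm

Checking: Planning(2pm) before Onboarding(4pm); AllHands(1pm) before Planning(2pm); AllHands(1pm) before Hiring(2pm); AllHands(1pm) before VendorCall(4pm); Planning(2pm) before VendorCall(4pm); DesignReview(3pm) before VendorCall(4pm); Kickoff(3pm) != Retro(1pm); DesignReview(3pm) != Onboarding(4pm); Hiring(2pm) != Onboarding(4pm); Hiring = Planning = 2pm; DesignReview = Kickoff = 3pm; max 2 per hour (cap 2).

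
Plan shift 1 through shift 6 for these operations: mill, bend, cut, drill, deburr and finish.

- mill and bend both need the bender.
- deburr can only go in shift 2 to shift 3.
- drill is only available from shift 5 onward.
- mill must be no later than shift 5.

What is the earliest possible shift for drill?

shift 5

Drill is available from shift 5.
drill at shift 5 is achievable: cut in shift 1; mill in shift 1; deburr in shift 2; drill in shift 5; bend in shift 2; finish in shift 1.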